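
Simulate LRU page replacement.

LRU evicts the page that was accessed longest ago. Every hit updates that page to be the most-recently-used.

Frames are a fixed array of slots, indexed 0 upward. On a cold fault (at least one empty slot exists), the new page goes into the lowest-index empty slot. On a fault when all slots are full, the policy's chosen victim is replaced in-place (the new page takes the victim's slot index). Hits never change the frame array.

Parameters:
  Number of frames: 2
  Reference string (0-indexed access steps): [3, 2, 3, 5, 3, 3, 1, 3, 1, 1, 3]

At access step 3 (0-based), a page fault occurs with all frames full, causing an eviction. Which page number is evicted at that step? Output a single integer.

Answer: 2

Derivation:
Step 0: ref 3 -> FAULT, frames=[3,-]
Step 1: ref 2 -> FAULT, frames=[3,2]
Step 2: ref 3 -> HIT, frames=[3,2]
Step 3: ref 5 -> FAULT, evict 2, frames=[3,5]
At step 3: evicted page 2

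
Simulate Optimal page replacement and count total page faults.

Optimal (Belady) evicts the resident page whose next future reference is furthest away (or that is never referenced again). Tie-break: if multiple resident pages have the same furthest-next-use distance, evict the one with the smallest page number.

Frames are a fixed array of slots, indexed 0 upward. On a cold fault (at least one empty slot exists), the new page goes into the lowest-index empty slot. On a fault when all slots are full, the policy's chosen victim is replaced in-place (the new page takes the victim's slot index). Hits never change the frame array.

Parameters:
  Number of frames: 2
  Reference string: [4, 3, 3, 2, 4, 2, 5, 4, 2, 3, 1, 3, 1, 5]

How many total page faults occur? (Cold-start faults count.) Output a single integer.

Answer: 8

Derivation:
Step 0: ref 4 → FAULT, frames=[4,-]
Step 1: ref 3 → FAULT, frames=[4,3]
Step 2: ref 3 → HIT, frames=[4,3]
Step 3: ref 2 → FAULT (evict 3), frames=[4,2]
Step 4: ref 4 → HIT, frames=[4,2]
Step 5: ref 2 → HIT, frames=[4,2]
Step 6: ref 5 → FAULT (evict 2), frames=[4,5]
Step 7: ref 4 → HIT, frames=[4,5]
Step 8: ref 2 → FAULT (evict 4), frames=[2,5]
Step 9: ref 3 → FAULT (evict 2), frames=[3,5]
Step 10: ref 1 → FAULT (evict 5), frames=[3,1]
Step 11: ref 3 → HIT, frames=[3,1]
Step 12: ref 1 → HIT, frames=[3,1]
Step 13: ref 5 → FAULT (evict 1), frames=[3,5]
Total faults: 8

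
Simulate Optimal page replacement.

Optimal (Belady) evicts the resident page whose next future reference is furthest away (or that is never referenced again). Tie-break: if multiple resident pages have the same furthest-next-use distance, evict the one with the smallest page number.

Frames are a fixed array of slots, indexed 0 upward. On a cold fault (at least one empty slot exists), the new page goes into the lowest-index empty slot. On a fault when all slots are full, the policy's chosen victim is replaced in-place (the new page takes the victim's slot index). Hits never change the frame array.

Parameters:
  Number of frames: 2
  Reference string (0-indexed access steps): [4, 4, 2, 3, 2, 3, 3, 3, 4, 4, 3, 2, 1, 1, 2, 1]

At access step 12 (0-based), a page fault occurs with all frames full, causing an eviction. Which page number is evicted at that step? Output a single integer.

Answer: 4

Derivation:
Step 0: ref 4 -> FAULT, frames=[4,-]
Step 1: ref 4 -> HIT, frames=[4,-]
Step 2: ref 2 -> FAULT, frames=[4,2]
Step 3: ref 3 -> FAULT, evict 4, frames=[3,2]
Step 4: ref 2 -> HIT, frames=[3,2]
Step 5: ref 3 -> HIT, frames=[3,2]
Step 6: ref 3 -> HIT, frames=[3,2]
Step 7: ref 3 -> HIT, frames=[3,2]
Step 8: ref 4 -> FAULT, evict 2, frames=[3,4]
Step 9: ref 4 -> HIT, frames=[3,4]
Step 10: ref 3 -> HIT, frames=[3,4]
Step 11: ref 2 -> FAULT, evict 3, frames=[2,4]
Step 12: ref 1 -> FAULT, evict 4, frames=[2,1]
At step 12: evicted page 4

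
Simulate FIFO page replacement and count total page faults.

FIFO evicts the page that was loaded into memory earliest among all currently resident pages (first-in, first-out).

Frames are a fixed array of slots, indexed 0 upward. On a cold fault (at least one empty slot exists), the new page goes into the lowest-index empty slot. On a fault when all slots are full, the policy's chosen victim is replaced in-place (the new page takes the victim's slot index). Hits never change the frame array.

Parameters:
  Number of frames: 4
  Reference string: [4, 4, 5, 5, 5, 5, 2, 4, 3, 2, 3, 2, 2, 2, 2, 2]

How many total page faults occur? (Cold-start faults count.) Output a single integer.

Answer: 4

Derivation:
Step 0: ref 4 → FAULT, frames=[4,-,-,-]
Step 1: ref 4 → HIT, frames=[4,-,-,-]
Step 2: ref 5 → FAULT, frames=[4,5,-,-]
Step 3: ref 5 → HIT, frames=[4,5,-,-]
Step 4: ref 5 → HIT, frames=[4,5,-,-]
Step 5: ref 5 → HIT, frames=[4,5,-,-]
Step 6: ref 2 → FAULT, frames=[4,5,2,-]
Step 7: ref 4 → HIT, frames=[4,5,2,-]
Step 8: ref 3 → FAULT, frames=[4,5,2,3]
Step 9: ref 2 → HIT, frames=[4,5,2,3]
Step 10: ref 3 → HIT, frames=[4,5,2,3]
Step 11: ref 2 → HIT, frames=[4,5,2,3]
Step 12: ref 2 → HIT, frames=[4,5,2,3]
Step 13: ref 2 → HIT, frames=[4,5,2,3]
Step 14: ref 2 → HIT, frames=[4,5,2,3]
Step 15: ref 2 → HIT, frames=[4,5,2,3]
Total faults: 4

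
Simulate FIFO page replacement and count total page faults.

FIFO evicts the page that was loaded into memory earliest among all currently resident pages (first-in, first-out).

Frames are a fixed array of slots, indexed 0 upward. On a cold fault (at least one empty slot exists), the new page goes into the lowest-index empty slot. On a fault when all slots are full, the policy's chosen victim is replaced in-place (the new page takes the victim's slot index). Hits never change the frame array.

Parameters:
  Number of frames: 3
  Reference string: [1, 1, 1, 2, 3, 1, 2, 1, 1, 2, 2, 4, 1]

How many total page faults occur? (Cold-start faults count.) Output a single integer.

Answer: 5

Derivation:
Step 0: ref 1 → FAULT, frames=[1,-,-]
Step 1: ref 1 → HIT, frames=[1,-,-]
Step 2: ref 1 → HIT, frames=[1,-,-]
Step 3: ref 2 → FAULT, frames=[1,2,-]
Step 4: ref 3 → FAULT, frames=[1,2,3]
Step 5: ref 1 → HIT, frames=[1,2,3]
Step 6: ref 2 → HIT, frames=[1,2,3]
Step 7: ref 1 → HIT, frames=[1,2,3]
Step 8: ref 1 → HIT, frames=[1,2,3]
Step 9: ref 2 → HIT, frames=[1,2,3]
Step 10: ref 2 → HIT, frames=[1,2,3]
Step 11: ref 4 → FAULT (evict 1), frames=[4,2,3]
Step 12: ref 1 → FAULT (evict 2), frames=[4,1,3]
Total faults: 5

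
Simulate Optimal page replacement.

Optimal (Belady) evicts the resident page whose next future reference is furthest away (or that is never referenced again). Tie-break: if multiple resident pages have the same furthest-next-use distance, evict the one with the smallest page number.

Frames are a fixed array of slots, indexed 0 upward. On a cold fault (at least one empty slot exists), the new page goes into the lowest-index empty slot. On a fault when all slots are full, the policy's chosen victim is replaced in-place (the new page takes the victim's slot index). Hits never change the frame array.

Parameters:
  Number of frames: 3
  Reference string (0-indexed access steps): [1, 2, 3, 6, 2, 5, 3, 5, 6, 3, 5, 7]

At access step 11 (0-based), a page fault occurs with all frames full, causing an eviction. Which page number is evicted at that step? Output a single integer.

Step 0: ref 1 -> FAULT, frames=[1,-,-]
Step 1: ref 2 -> FAULT, frames=[1,2,-]
Step 2: ref 3 -> FAULT, frames=[1,2,3]
Step 3: ref 6 -> FAULT, evict 1, frames=[6,2,3]
Step 4: ref 2 -> HIT, frames=[6,2,3]
Step 5: ref 5 -> FAULT, evict 2, frames=[6,5,3]
Step 6: ref 3 -> HIT, frames=[6,5,3]
Step 7: ref 5 -> HIT, frames=[6,5,3]
Step 8: ref 6 -> HIT, frames=[6,5,3]
Step 9: ref 3 -> HIT, frames=[6,5,3]
Step 10: ref 5 -> HIT, frames=[6,5,3]
Step 11: ref 7 -> FAULT, evict 3, frames=[6,5,7]
At step 11: evicted page 3

Answer: 3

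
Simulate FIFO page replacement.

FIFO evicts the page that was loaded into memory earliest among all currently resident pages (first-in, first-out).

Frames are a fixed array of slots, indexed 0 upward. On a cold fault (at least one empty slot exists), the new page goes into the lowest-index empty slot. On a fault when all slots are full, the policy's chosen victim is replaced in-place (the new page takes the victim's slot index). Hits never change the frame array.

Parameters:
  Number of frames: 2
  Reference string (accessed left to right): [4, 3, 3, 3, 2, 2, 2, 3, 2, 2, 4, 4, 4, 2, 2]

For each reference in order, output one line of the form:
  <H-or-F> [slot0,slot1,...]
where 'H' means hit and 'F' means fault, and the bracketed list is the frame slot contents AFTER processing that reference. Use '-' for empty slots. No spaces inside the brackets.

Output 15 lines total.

F [4,-]
F [4,3]
H [4,3]
H [4,3]
F [2,3]
H [2,3]
H [2,3]
H [2,3]
H [2,3]
H [2,3]
F [2,4]
H [2,4]
H [2,4]
H [2,4]
H [2,4]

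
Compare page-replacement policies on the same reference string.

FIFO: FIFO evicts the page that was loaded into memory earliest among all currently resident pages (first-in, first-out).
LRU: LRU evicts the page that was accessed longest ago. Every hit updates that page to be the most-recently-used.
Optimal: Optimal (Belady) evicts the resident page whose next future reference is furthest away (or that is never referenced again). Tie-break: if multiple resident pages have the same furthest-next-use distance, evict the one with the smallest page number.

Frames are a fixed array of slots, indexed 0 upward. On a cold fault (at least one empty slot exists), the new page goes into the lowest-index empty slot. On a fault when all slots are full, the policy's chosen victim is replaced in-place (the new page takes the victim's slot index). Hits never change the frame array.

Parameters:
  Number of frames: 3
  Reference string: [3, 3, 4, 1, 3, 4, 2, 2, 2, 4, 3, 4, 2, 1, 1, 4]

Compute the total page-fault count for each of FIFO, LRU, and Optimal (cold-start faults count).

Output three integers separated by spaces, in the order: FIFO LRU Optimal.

--- FIFO ---
  step 0: ref 3 -> FAULT, frames=[3,-,-] (faults so far: 1)
  step 1: ref 3 -> HIT, frames=[3,-,-] (faults so far: 1)
  step 2: ref 4 -> FAULT, frames=[3,4,-] (faults so far: 2)
  step 3: ref 1 -> FAULT, frames=[3,4,1] (faults so far: 3)
  step 4: ref 3 -> HIT, frames=[3,4,1] (faults so far: 3)
  step 5: ref 4 -> HIT, frames=[3,4,1] (faults so far: 3)
  step 6: ref 2 -> FAULT, evict 3, frames=[2,4,1] (faults so far: 4)
  step 7: ref 2 -> HIT, frames=[2,4,1] (faults so far: 4)
  step 8: ref 2 -> HIT, frames=[2,4,1] (faults so far: 4)
  step 9: ref 4 -> HIT, frames=[2,4,1] (faults so far: 4)
  step 10: ref 3 -> FAULT, evict 4, frames=[2,3,1] (faults so far: 5)
  step 11: ref 4 -> FAULT, evict 1, frames=[2,3,4] (faults so far: 6)
  step 12: ref 2 -> HIT, frames=[2,3,4] (faults so far: 6)
  step 13: ref 1 -> FAULT, evict 2, frames=[1,3,4] (faults so far: 7)
  step 14: ref 1 -> HIT, frames=[1,3,4] (faults so far: 7)
  step 15: ref 4 -> HIT, frames=[1,3,4] (faults so far: 7)
  FIFO total faults: 7
--- LRU ---
  step 0: ref 3 -> FAULT, frames=[3,-,-] (faults so far: 1)
  step 1: ref 3 -> HIT, frames=[3,-,-] (faults so far: 1)
  step 2: ref 4 -> FAULT, frames=[3,4,-] (faults so far: 2)
  step 3: ref 1 -> FAULT, frames=[3,4,1] (faults so far: 3)
  step 4: ref 3 -> HIT, frames=[3,4,1] (faults so far: 3)
  step 5: ref 4 -> HIT, frames=[3,4,1] (faults so far: 3)
  step 6: ref 2 -> FAULT, evict 1, frames=[3,4,2] (faults so far: 4)
  step 7: ref 2 -> HIT, frames=[3,4,2] (faults so far: 4)
  step 8: ref 2 -> HIT, frames=[3,4,2] (faults so far: 4)
  step 9: ref 4 -> HIT, frames=[3,4,2] (faults so far: 4)
  step 10: ref 3 -> HIT, frames=[3,4,2] (faults so far: 4)
  step 11: ref 4 -> HIT, frames=[3,4,2] (faults so far: 4)
  step 12: ref 2 -> HIT, frames=[3,4,2] (faults so far: 4)
  step 13: ref 1 -> FAULT, evict 3, frames=[1,4,2] (faults so far: 5)
  step 14: ref 1 -> HIT, frames=[1,4,2] (faults so far: 5)
  step 15: ref 4 -> HIT, frames=[1,4,2] (faults so far: 5)
  LRU total faults: 5
--- Optimal ---
  step 0: ref 3 -> FAULT, frames=[3,-,-] (faults so far: 1)
  step 1: ref 3 -> HIT, frames=[3,-,-] (faults so far: 1)
  step 2: ref 4 -> FAULT, frames=[3,4,-] (faults so far: 2)
  step 3: ref 1 -> FAULT, frames=[3,4,1] (faults so far: 3)
  step 4: ref 3 -> HIT, frames=[3,4,1] (faults so far: 3)
  step 5: ref 4 -> HIT, frames=[3,4,1] (faults so far: 3)
  step 6: ref 2 -> FAULT, evict 1, frames=[3,4,2] (faults so far: 4)
  step 7: ref 2 -> HIT, frames=[3,4,2] (faults so far: 4)
  step 8: ref 2 -> HIT, frames=[3,4,2] (faults so far: 4)
  step 9: ref 4 -> HIT, frames=[3,4,2] (faults so far: 4)
  step 10: ref 3 -> HIT, frames=[3,4,2] (faults so far: 4)
  step 11: ref 4 -> HIT, frames=[3,4,2] (faults so far: 4)
  step 12: ref 2 -> HIT, frames=[3,4,2] (faults so far: 4)
  step 13: ref 1 -> FAULT, evict 2, frames=[3,4,1] (faults so far: 5)
  step 14: ref 1 -> HIT, frames=[3,4,1] (faults so far: 5)
  step 15: ref 4 -> HIT, frames=[3,4,1] (faults so far: 5)
  Optimal total faults: 5

Answer: 7 5 5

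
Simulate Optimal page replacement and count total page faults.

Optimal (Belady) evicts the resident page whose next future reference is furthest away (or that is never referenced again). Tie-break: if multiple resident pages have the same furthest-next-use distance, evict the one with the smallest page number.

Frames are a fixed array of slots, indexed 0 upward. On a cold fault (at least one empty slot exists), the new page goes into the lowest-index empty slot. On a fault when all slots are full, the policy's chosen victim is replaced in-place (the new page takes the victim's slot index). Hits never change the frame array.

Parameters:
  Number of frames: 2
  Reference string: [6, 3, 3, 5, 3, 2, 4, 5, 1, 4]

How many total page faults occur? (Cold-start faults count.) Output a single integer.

Step 0: ref 6 → FAULT, frames=[6,-]
Step 1: ref 3 → FAULT, frames=[6,3]
Step 2: ref 3 → HIT, frames=[6,3]
Step 3: ref 5 → FAULT (evict 6), frames=[5,3]
Step 4: ref 3 → HIT, frames=[5,3]
Step 5: ref 2 → FAULT (evict 3), frames=[5,2]
Step 6: ref 4 → FAULT (evict 2), frames=[5,4]
Step 7: ref 5 → HIT, frames=[5,4]
Step 8: ref 1 → FAULT (evict 5), frames=[1,4]
Step 9: ref 4 → HIT, frames=[1,4]
Total faults: 6

Answer: 6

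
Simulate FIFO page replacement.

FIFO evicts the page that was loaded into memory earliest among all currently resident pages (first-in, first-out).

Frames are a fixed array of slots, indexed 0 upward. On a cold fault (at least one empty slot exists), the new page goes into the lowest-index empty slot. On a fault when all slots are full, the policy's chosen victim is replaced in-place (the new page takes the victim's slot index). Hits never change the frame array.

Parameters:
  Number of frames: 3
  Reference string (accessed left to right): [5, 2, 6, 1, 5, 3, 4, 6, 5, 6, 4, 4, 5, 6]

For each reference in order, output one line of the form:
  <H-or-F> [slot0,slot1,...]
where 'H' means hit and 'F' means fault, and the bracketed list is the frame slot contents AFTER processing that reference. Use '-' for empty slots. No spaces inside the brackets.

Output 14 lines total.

F [5,-,-]
F [5,2,-]
F [5,2,6]
F [1,2,6]
F [1,5,6]
F [1,5,3]
F [4,5,3]
F [4,6,3]
F [4,6,5]
H [4,6,5]
H [4,6,5]
H [4,6,5]
H [4,6,5]
H [4,6,5]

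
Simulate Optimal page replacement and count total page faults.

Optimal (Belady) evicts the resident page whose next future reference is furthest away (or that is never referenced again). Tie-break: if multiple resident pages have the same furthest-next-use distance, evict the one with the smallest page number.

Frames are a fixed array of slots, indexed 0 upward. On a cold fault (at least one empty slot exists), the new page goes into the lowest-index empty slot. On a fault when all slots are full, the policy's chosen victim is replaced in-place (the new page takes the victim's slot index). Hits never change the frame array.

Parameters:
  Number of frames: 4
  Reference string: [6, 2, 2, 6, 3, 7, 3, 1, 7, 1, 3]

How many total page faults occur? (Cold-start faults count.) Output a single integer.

Answer: 5

Derivation:
Step 0: ref 6 → FAULT, frames=[6,-,-,-]
Step 1: ref 2 → FAULT, frames=[6,2,-,-]
Step 2: ref 2 → HIT, frames=[6,2,-,-]
Step 3: ref 6 → HIT, frames=[6,2,-,-]
Step 4: ref 3 → FAULT, frames=[6,2,3,-]
Step 5: ref 7 → FAULT, frames=[6,2,3,7]
Step 6: ref 3 → HIT, frames=[6,2,3,7]
Step 7: ref 1 → FAULT (evict 2), frames=[6,1,3,7]
Step 8: ref 7 → HIT, frames=[6,1,3,7]
Step 9: ref 1 → HIT, frames=[6,1,3,7]
Step 10: ref 3 → HIT, frames=[6,1,3,7]
Total faults: 5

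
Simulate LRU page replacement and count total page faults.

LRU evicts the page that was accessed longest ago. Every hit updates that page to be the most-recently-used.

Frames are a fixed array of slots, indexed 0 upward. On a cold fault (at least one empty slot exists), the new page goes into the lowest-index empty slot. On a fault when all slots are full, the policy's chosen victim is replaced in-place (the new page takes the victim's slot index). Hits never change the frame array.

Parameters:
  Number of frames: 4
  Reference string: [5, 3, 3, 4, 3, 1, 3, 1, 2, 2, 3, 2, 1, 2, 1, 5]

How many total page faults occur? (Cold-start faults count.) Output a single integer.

Answer: 6

Derivation:
Step 0: ref 5 → FAULT, frames=[5,-,-,-]
Step 1: ref 3 → FAULT, frames=[5,3,-,-]
Step 2: ref 3 → HIT, frames=[5,3,-,-]
Step 3: ref 4 → FAULT, frames=[5,3,4,-]
Step 4: ref 3 → HIT, frames=[5,3,4,-]
Step 5: ref 1 → FAULT, frames=[5,3,4,1]
Step 6: ref 3 → HIT, frames=[5,3,4,1]
Step 7: ref 1 → HIT, frames=[5,3,4,1]
Step 8: ref 2 → FAULT (evict 5), frames=[2,3,4,1]
Step 9: ref 2 → HIT, frames=[2,3,4,1]
Step 10: ref 3 → HIT, frames=[2,3,4,1]
Step 11: ref 2 → HIT, frames=[2,3,4,1]
Step 12: ref 1 → HIT, frames=[2,3,4,1]
Step 13: ref 2 → HIT, frames=[2,3,4,1]
Step 14: ref 1 → HIT, frames=[2,3,4,1]
Step 15: ref 5 → FAULT (evict 4), frames=[2,3,5,1]
Total faults: 6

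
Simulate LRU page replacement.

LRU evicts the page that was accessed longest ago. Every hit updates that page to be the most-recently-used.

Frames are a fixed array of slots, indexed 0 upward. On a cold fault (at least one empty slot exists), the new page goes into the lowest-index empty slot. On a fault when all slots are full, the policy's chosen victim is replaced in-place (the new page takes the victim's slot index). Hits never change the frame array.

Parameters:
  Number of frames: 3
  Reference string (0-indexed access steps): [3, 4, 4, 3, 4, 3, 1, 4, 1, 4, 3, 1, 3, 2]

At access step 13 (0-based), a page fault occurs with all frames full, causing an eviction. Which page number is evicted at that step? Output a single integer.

Answer: 4

Derivation:
Step 0: ref 3 -> FAULT, frames=[3,-,-]
Step 1: ref 4 -> FAULT, frames=[3,4,-]
Step 2: ref 4 -> HIT, frames=[3,4,-]
Step 3: ref 3 -> HIT, frames=[3,4,-]
Step 4: ref 4 -> HIT, frames=[3,4,-]
Step 5: ref 3 -> HIT, frames=[3,4,-]
Step 6: ref 1 -> FAULT, frames=[3,4,1]
Step 7: ref 4 -> HIT, frames=[3,4,1]
Step 8: ref 1 -> HIT, frames=[3,4,1]
Step 9: ref 4 -> HIT, frames=[3,4,1]
Step 10: ref 3 -> HIT, frames=[3,4,1]
Step 11: ref 1 -> HIT, frames=[3,4,1]
Step 12: ref 3 -> HIT, frames=[3,4,1]
Step 13: ref 2 -> FAULT, evict 4, frames=[3,2,1]
At step 13: evicted page 4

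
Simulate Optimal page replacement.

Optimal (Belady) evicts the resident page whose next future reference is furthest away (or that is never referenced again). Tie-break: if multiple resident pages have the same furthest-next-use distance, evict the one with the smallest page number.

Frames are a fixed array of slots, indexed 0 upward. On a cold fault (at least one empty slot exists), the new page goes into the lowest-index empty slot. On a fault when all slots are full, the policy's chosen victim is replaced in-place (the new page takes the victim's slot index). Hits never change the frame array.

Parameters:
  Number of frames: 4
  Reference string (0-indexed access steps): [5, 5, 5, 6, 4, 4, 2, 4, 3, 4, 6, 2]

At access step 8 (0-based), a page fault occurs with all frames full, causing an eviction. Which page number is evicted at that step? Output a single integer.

Answer: 5

Derivation:
Step 0: ref 5 -> FAULT, frames=[5,-,-,-]
Step 1: ref 5 -> HIT, frames=[5,-,-,-]
Step 2: ref 5 -> HIT, frames=[5,-,-,-]
Step 3: ref 6 -> FAULT, frames=[5,6,-,-]
Step 4: ref 4 -> FAULT, frames=[5,6,4,-]
Step 5: ref 4 -> HIT, frames=[5,6,4,-]
Step 6: ref 2 -> FAULT, frames=[5,6,4,2]
Step 7: ref 4 -> HIT, frames=[5,6,4,2]
Step 8: ref 3 -> FAULT, evict 5, frames=[3,6,4,2]
At step 8: evicted page 5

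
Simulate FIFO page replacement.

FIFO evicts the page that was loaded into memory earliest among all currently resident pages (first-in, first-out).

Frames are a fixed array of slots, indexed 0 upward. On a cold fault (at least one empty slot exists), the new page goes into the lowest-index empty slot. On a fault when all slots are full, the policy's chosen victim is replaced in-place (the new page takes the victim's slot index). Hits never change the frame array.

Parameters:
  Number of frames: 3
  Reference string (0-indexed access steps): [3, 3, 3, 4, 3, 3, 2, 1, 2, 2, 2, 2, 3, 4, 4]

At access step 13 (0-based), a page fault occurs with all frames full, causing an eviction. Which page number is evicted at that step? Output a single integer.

Answer: 2

Derivation:
Step 0: ref 3 -> FAULT, frames=[3,-,-]
Step 1: ref 3 -> HIT, frames=[3,-,-]
Step 2: ref 3 -> HIT, frames=[3,-,-]
Step 3: ref 4 -> FAULT, frames=[3,4,-]
Step 4: ref 3 -> HIT, frames=[3,4,-]
Step 5: ref 3 -> HIT, frames=[3,4,-]
Step 6: ref 2 -> FAULT, frames=[3,4,2]
Step 7: ref 1 -> FAULT, evict 3, frames=[1,4,2]
Step 8: ref 2 -> HIT, frames=[1,4,2]
Step 9: ref 2 -> HIT, frames=[1,4,2]
Step 10: ref 2 -> HIT, frames=[1,4,2]
Step 11: ref 2 -> HIT, frames=[1,4,2]
Step 12: ref 3 -> FAULT, evict 4, frames=[1,3,2]
Step 13: ref 4 -> FAULT, evict 2, frames=[1,3,4]
At step 13: evicted page 2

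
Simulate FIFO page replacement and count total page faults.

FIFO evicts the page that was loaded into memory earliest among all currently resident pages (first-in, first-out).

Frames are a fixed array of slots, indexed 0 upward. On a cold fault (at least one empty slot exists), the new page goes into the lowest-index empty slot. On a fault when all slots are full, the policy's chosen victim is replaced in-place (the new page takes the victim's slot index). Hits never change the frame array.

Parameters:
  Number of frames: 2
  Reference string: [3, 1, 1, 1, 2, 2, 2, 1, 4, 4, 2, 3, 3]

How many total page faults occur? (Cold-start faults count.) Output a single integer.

Step 0: ref 3 → FAULT, frames=[3,-]
Step 1: ref 1 → FAULT, frames=[3,1]
Step 2: ref 1 → HIT, frames=[3,1]
Step 3: ref 1 → HIT, frames=[3,1]
Step 4: ref 2 → FAULT (evict 3), frames=[2,1]
Step 5: ref 2 → HIT, frames=[2,1]
Step 6: ref 2 → HIT, frames=[2,1]
Step 7: ref 1 → HIT, frames=[2,1]
Step 8: ref 4 → FAULT (evict 1), frames=[2,4]
Step 9: ref 4 → HIT, frames=[2,4]
Step 10: ref 2 → HIT, frames=[2,4]
Step 11: ref 3 → FAULT (evict 2), frames=[3,4]
Step 12: ref 3 → HIT, frames=[3,4]
Total faults: 5

Answer: 5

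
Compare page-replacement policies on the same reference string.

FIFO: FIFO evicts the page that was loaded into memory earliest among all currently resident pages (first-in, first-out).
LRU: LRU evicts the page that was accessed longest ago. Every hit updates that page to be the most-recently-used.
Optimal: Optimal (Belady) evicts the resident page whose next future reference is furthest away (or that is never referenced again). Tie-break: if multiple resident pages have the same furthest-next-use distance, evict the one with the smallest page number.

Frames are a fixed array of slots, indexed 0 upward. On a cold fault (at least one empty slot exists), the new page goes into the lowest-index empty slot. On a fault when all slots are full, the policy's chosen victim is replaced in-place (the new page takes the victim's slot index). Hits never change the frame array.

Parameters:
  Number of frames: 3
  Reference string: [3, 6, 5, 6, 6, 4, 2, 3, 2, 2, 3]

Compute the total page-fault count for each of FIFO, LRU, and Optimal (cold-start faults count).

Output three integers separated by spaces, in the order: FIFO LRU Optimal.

--- FIFO ---
  step 0: ref 3 -> FAULT, frames=[3,-,-] (faults so far: 1)
  step 1: ref 6 -> FAULT, frames=[3,6,-] (faults so far: 2)
  step 2: ref 5 -> FAULT, frames=[3,6,5] (faults so far: 3)
  step 3: ref 6 -> HIT, frames=[3,6,5] (faults so far: 3)
  step 4: ref 6 -> HIT, frames=[3,6,5] (faults so far: 3)
  step 5: ref 4 -> FAULT, evict 3, frames=[4,6,5] (faults so far: 4)
  step 6: ref 2 -> FAULT, evict 6, frames=[4,2,5] (faults so far: 5)
  step 7: ref 3 -> FAULT, evict 5, frames=[4,2,3] (faults so far: 6)
  step 8: ref 2 -> HIT, frames=[4,2,3] (faults so far: 6)
  step 9: ref 2 -> HIT, frames=[4,2,3] (faults so far: 6)
  step 10: ref 3 -> HIT, frames=[4,2,3] (faults so far: 6)
  FIFO total faults: 6
--- LRU ---
  step 0: ref 3 -> FAULT, frames=[3,-,-] (faults so far: 1)
  step 1: ref 6 -> FAULT, frames=[3,6,-] (faults so far: 2)
  step 2: ref 5 -> FAULT, frames=[3,6,5] (faults so far: 3)
  step 3: ref 6 -> HIT, frames=[3,6,5] (faults so far: 3)
  step 4: ref 6 -> HIT, frames=[3,6,5] (faults so far: 3)
  step 5: ref 4 -> FAULT, evict 3, frames=[4,6,5] (faults so far: 4)
  step 6: ref 2 -> FAULT, evict 5, frames=[4,6,2] (faults so far: 5)
  step 7: ref 3 -> FAULT, evict 6, frames=[4,3,2] (faults so far: 6)
  step 8: ref 2 -> HIT, frames=[4,3,2] (faults so far: 6)
  step 9: ref 2 -> HIT, frames=[4,3,2] (faults so far: 6)
  step 10: ref 3 -> HIT, frames=[4,3,2] (faults so far: 6)
  LRU total faults: 6
--- Optimal ---
  step 0: ref 3 -> FAULT, frames=[3,-,-] (faults so far: 1)
  step 1: ref 6 -> FAULT, frames=[3,6,-] (faults so far: 2)
  step 2: ref 5 -> FAULT, frames=[3,6,5] (faults so far: 3)
  step 3: ref 6 -> HIT, frames=[3,6,5] (faults so far: 3)
  step 4: ref 6 -> HIT, frames=[3,6,5] (faults so far: 3)
  step 5: ref 4 -> FAULT, evict 5, frames=[3,6,4] (faults so far: 4)
  step 6: ref 2 -> FAULT, evict 4, frames=[3,6,2] (faults so far: 5)
  step 7: ref 3 -> HIT, frames=[3,6,2] (faults so far: 5)
  step 8: ref 2 -> HIT, frames=[3,6,2] (faults so far: 5)
  step 9: ref 2 -> HIT, frames=[3,6,2] (faults so far: 5)
  step 10: ref 3 -> HIT, frames=[3,6,2] (faults so far: 5)
  Optimal total faults: 5

Answer: 6 6 5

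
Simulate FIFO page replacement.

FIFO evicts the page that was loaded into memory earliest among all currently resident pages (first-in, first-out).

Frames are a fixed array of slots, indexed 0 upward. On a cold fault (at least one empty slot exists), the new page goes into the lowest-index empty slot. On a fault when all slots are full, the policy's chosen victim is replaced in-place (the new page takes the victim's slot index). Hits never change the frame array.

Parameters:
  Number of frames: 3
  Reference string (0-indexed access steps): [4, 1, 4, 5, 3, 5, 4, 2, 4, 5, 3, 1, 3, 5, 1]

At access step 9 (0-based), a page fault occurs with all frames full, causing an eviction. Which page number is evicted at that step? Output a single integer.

Answer: 3

Derivation:
Step 0: ref 4 -> FAULT, frames=[4,-,-]
Step 1: ref 1 -> FAULT, frames=[4,1,-]
Step 2: ref 4 -> HIT, frames=[4,1,-]
Step 3: ref 5 -> FAULT, frames=[4,1,5]
Step 4: ref 3 -> FAULT, evict 4, frames=[3,1,5]
Step 5: ref 5 -> HIT, frames=[3,1,5]
Step 6: ref 4 -> FAULT, evict 1, frames=[3,4,5]
Step 7: ref 2 -> FAULT, evict 5, frames=[3,4,2]
Step 8: ref 4 -> HIT, frames=[3,4,2]
Step 9: ref 5 -> FAULT, evict 3, frames=[5,4,2]
At step 9: evicted page 3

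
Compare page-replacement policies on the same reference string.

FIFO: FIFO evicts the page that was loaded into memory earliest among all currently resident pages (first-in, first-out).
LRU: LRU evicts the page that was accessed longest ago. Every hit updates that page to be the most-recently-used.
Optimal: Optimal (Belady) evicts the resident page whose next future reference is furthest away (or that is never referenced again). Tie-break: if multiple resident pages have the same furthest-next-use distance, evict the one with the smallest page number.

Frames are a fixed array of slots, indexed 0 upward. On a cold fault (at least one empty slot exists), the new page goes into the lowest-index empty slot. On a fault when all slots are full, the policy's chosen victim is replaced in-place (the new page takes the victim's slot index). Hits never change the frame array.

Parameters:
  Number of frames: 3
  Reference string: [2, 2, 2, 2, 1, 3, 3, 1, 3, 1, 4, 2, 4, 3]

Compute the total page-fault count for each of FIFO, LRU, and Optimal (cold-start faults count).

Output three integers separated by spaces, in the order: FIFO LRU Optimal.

--- FIFO ---
  step 0: ref 2 -> FAULT, frames=[2,-,-] (faults so far: 1)
  step 1: ref 2 -> HIT, frames=[2,-,-] (faults so far: 1)
  step 2: ref 2 -> HIT, frames=[2,-,-] (faults so far: 1)
  step 3: ref 2 -> HIT, frames=[2,-,-] (faults so far: 1)
  step 4: ref 1 -> FAULT, frames=[2,1,-] (faults so far: 2)
  step 5: ref 3 -> FAULT, frames=[2,1,3] (faults so far: 3)
  step 6: ref 3 -> HIT, frames=[2,1,3] (faults so far: 3)
  step 7: ref 1 -> HIT, frames=[2,1,3] (faults so far: 3)
  step 8: ref 3 -> HIT, frames=[2,1,3] (faults so far: 3)
  step 9: ref 1 -> HIT, frames=[2,1,3] (faults so far: 3)
  step 10: ref 4 -> FAULT, evict 2, frames=[4,1,3] (faults so far: 4)
  step 11: ref 2 -> FAULT, evict 1, frames=[4,2,3] (faults so far: 5)
  step 12: ref 4 -> HIT, frames=[4,2,3] (faults so far: 5)
  step 13: ref 3 -> HIT, frames=[4,2,3] (faults so far: 5)
  FIFO total faults: 5
--- LRU ---
  step 0: ref 2 -> FAULT, frames=[2,-,-] (faults so far: 1)
  step 1: ref 2 -> HIT, frames=[2,-,-] (faults so far: 1)
  step 2: ref 2 -> HIT, frames=[2,-,-] (faults so far: 1)
  step 3: ref 2 -> HIT, frames=[2,-,-] (faults so far: 1)
  step 4: ref 1 -> FAULT, frames=[2,1,-] (faults so far: 2)
  step 5: ref 3 -> FAULT, frames=[2,1,3] (faults so far: 3)
  step 6: ref 3 -> HIT, frames=[2,1,3] (faults so far: 3)
  step 7: ref 1 -> HIT, frames=[2,1,3] (faults so far: 3)
  step 8: ref 3 -> HIT, frames=[2,1,3] (faults so far: 3)
  step 9: ref 1 -> HIT, frames=[2,1,3] (faults so far: 3)
  step 10: ref 4 -> FAULT, evict 2, frames=[4,1,3] (faults so far: 4)
  step 11: ref 2 -> FAULT, evict 3, frames=[4,1,2] (faults so far: 5)
  step 12: ref 4 -> HIT, frames=[4,1,2] (faults so far: 5)
  step 13: ref 3 -> FAULT, evict 1, frames=[4,3,2] (faults so far: 6)
  LRU total faults: 6
--- Optimal ---
  step 0: ref 2 -> FAULT, frames=[2,-,-] (faults so far: 1)
  step 1: ref 2 -> HIT, frames=[2,-,-] (faults so far: 1)
  step 2: ref 2 -> HIT, frames=[2,-,-] (faults so far: 1)
  step 3: ref 2 -> HIT, frames=[2,-,-] (faults so far: 1)
  step 4: ref 1 -> FAULT, frames=[2,1,-] (faults so far: 2)
  step 5: ref 3 -> FAULT, frames=[2,1,3] (faults so far: 3)
  step 6: ref 3 -> HIT, frames=[2,1,3] (faults so far: 3)
  step 7: ref 1 -> HIT, frames=[2,1,3] (faults so far: 3)
  step 8: ref 3 -> HIT, frames=[2,1,3] (faults so far: 3)
  step 9: ref 1 -> HIT, frames=[2,1,3] (faults so far: 3)
  step 10: ref 4 -> FAULT, evict 1, frames=[2,4,3] (faults so far: 4)
  step 11: ref 2 -> HIT, frames=[2,4,3] (faults so far: 4)
  step 12: ref 4 -> HIT, frames=[2,4,3] (faults so far: 4)
  step 13: ref 3 -> HIT, frames=[2,4,3] (faults so far: 4)
  Optimal total faults: 4

Answer: 5 6 4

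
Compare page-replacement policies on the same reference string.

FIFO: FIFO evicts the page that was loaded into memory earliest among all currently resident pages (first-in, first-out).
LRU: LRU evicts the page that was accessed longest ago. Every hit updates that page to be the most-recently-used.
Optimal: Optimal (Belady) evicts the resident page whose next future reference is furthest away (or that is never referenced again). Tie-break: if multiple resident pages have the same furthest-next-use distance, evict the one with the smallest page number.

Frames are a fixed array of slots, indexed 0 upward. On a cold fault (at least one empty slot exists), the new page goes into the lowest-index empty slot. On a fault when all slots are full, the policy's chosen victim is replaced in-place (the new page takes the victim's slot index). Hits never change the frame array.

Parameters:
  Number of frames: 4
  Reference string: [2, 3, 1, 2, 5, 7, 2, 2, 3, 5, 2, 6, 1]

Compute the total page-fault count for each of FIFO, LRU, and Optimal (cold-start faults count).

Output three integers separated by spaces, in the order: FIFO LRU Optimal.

Answer: 9 8 7

Derivation:
--- FIFO ---
  step 0: ref 2 -> FAULT, frames=[2,-,-,-] (faults so far: 1)
  step 1: ref 3 -> FAULT, frames=[2,3,-,-] (faults so far: 2)
  step 2: ref 1 -> FAULT, frames=[2,3,1,-] (faults so far: 3)
  step 3: ref 2 -> HIT, frames=[2,3,1,-] (faults so far: 3)
  step 4: ref 5 -> FAULT, frames=[2,3,1,5] (faults so far: 4)
  step 5: ref 7 -> FAULT, evict 2, frames=[7,3,1,5] (faults so far: 5)
  step 6: ref 2 -> FAULT, evict 3, frames=[7,2,1,5] (faults so far: 6)
  step 7: ref 2 -> HIT, frames=[7,2,1,5] (faults so far: 6)
  step 8: ref 3 -> FAULT, evict 1, frames=[7,2,3,5] (faults so far: 7)
  step 9: ref 5 -> HIT, frames=[7,2,3,5] (faults so far: 7)
  step 10: ref 2 -> HIT, frames=[7,2,3,5] (faults so far: 7)
  step 11: ref 6 -> FAULT, evict 5, frames=[7,2,3,6] (faults so far: 8)
  step 12: ref 1 -> FAULT, evict 7, frames=[1,2,3,6] (faults so far: 9)
  FIFO total faults: 9
--- LRU ---
  step 0: ref 2 -> FAULT, frames=[2,-,-,-] (faults so far: 1)
  step 1: ref 3 -> FAULT, frames=[2,3,-,-] (faults so far: 2)
  step 2: ref 1 -> FAULT, frames=[2,3,1,-] (faults so far: 3)
  step 3: ref 2 -> HIT, frames=[2,3,1,-] (faults so far: 3)
  step 4: ref 5 -> FAULT, frames=[2,3,1,5] (faults so far: 4)
  step 5: ref 7 -> FAULT, evict 3, frames=[2,7,1,5] (faults so far: 5)
  step 6: ref 2 -> HIT, frames=[2,7,1,5] (faults so far: 5)
  step 7: ref 2 -> HIT, frames=[2,7,1,5] (faults so far: 5)
  step 8: ref 3 -> FAULT, evict 1, frames=[2,7,3,5] (faults so far: 6)
  step 9: ref 5 -> HIT, frames=[2,7,3,5] (faults so far: 6)
  step 10: ref 2 -> HIT, frames=[2,7,3,5] (faults so far: 6)
  step 11: ref 6 -> FAULT, evict 7, frames=[2,6,3,5] (faults so far: 7)
  step 12: ref 1 -> FAULT, evict 3, frames=[2,6,1,5] (faults so far: 8)
  LRU total faults: 8
--- Optimal ---
  step 0: ref 2 -> FAULT, frames=[2,-,-,-] (faults so far: 1)
  step 1: ref 3 -> FAULT, frames=[2,3,-,-] (faults so far: 2)
  step 2: ref 1 -> FAULT, frames=[2,3,1,-] (faults so far: 3)
  step 3: ref 2 -> HIT, frames=[2,3,1,-] (faults so far: 3)
  step 4: ref 5 -> FAULT, frames=[2,3,1,5] (faults so far: 4)
  step 5: ref 7 -> FAULT, evict 1, frames=[2,3,7,5] (faults so far: 5)
  step 6: ref 2 -> HIT, frames=[2,3,7,5] (faults so far: 5)
  step 7: ref 2 -> HIT, frames=[2,3,7,5] (faults so far: 5)
  step 8: ref 3 -> HIT, frames=[2,3,7,5] (faults so far: 5)
  step 9: ref 5 -> HIT, frames=[2,3,7,5] (faults so far: 5)
  step 10: ref 2 -> HIT, frames=[2,3,7,5] (faults so far: 5)
  step 11: ref 6 -> FAULT, evict 2, frames=[6,3,7,5] (faults so far: 6)
  step 12: ref 1 -> FAULT, evict 3, frames=[6,1,7,5] (faults so far: 7)
  Optimal total faults: 7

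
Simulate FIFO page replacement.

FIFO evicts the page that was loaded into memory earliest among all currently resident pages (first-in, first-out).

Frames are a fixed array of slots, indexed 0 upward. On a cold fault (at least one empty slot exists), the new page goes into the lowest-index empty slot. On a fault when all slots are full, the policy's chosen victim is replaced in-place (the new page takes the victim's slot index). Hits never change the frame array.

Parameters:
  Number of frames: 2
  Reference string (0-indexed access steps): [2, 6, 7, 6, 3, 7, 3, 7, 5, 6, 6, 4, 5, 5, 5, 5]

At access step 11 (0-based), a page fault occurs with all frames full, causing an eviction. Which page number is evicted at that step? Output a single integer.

Step 0: ref 2 -> FAULT, frames=[2,-]
Step 1: ref 6 -> FAULT, frames=[2,6]
Step 2: ref 7 -> FAULT, evict 2, frames=[7,6]
Step 3: ref 6 -> HIT, frames=[7,6]
Step 4: ref 3 -> FAULT, evict 6, frames=[7,3]
Step 5: ref 7 -> HIT, frames=[7,3]
Step 6: ref 3 -> HIT, frames=[7,3]
Step 7: ref 7 -> HIT, frames=[7,3]
Step 8: ref 5 -> FAULT, evict 7, frames=[5,3]
Step 9: ref 6 -> FAULT, evict 3, frames=[5,6]
Step 10: ref 6 -> HIT, frames=[5,6]
Step 11: ref 4 -> FAULT, evict 5, frames=[4,6]
At step 11: evicted page 5

Answer: 5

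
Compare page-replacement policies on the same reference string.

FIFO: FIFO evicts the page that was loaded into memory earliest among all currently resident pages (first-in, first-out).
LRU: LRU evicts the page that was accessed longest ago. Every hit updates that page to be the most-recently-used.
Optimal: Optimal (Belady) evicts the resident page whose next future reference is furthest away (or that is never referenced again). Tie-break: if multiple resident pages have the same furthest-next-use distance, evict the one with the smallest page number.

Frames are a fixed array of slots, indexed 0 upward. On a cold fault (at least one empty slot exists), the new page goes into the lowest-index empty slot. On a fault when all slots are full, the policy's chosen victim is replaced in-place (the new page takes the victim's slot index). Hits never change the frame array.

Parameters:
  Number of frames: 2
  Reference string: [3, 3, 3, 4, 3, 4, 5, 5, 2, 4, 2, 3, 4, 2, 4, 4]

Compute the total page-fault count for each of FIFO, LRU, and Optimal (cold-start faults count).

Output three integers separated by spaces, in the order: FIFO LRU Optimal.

Answer: 8 8 6

Derivation:
--- FIFO ---
  step 0: ref 3 -> FAULT, frames=[3,-] (faults so far: 1)
  step 1: ref 3 -> HIT, frames=[3,-] (faults so far: 1)
  step 2: ref 3 -> HIT, frames=[3,-] (faults so far: 1)
  step 3: ref 4 -> FAULT, frames=[3,4] (faults so far: 2)
  step 4: ref 3 -> HIT, frames=[3,4] (faults so far: 2)
  step 5: ref 4 -> HIT, frames=[3,4] (faults so far: 2)
  step 6: ref 5 -> FAULT, evict 3, frames=[5,4] (faults so far: 3)
  step 7: ref 5 -> HIT, frames=[5,4] (faults so far: 3)
  step 8: ref 2 -> FAULT, evict 4, frames=[5,2] (faults so far: 4)
  step 9: ref 4 -> FAULT, evict 5, frames=[4,2] (faults so far: 5)
  step 10: ref 2 -> HIT, frames=[4,2] (faults so far: 5)
  step 11: ref 3 -> FAULT, evict 2, frames=[4,3] (faults so far: 6)
  step 12: ref 4 -> HIT, frames=[4,3] (faults so far: 6)
  step 13: ref 2 -> FAULT, evict 4, frames=[2,3] (faults so far: 7)
  step 14: ref 4 -> FAULT, evict 3, frames=[2,4] (faults so far: 8)
  step 15: ref 4 -> HIT, frames=[2,4] (faults so far: 8)
  FIFO total faults: 8
--- LRU ---
  step 0: ref 3 -> FAULT, frames=[3,-] (faults so far: 1)
  step 1: ref 3 -> HIT, frames=[3,-] (faults so far: 1)
  step 2: ref 3 -> HIT, frames=[3,-] (faults so far: 1)
  step 3: ref 4 -> FAULT, frames=[3,4] (faults so far: 2)
  step 4: ref 3 -> HIT, frames=[3,4] (faults so far: 2)
  step 5: ref 4 -> HIT, frames=[3,4] (faults so far: 2)
  step 6: ref 5 -> FAULT, evict 3, frames=[5,4] (faults so far: 3)
  step 7: ref 5 -> HIT, frames=[5,4] (faults so far: 3)
  step 8: ref 2 -> FAULT, evict 4, frames=[5,2] (faults so far: 4)
  step 9: ref 4 -> FAULT, evict 5, frames=[4,2] (faults so far: 5)
  step 10: ref 2 -> HIT, frames=[4,2] (faults so far: 5)
  step 11: ref 3 -> FAULT, evict 4, frames=[3,2] (faults so far: 6)
  step 12: ref 4 -> FAULT, evict 2, frames=[3,4] (faults so far: 7)
  step 13: ref 2 -> FAULT, evict 3, frames=[2,4] (faults so far: 8)
  step 14: ref 4 -> HIT, frames=[2,4] (faults so far: 8)
  step 15: ref 4 -> HIT, frames=[2,4] (faults so far: 8)
  LRU total faults: 8
--- Optimal ---
  step 0: ref 3 -> FAULT, frames=[3,-] (faults so far: 1)
  step 1: ref 3 -> HIT, frames=[3,-] (faults so far: 1)
  step 2: ref 3 -> HIT, frames=[3,-] (faults so far: 1)
  step 3: ref 4 -> FAULT, frames=[3,4] (faults so far: 2)
  step 4: ref 3 -> HIT, frames=[3,4] (faults so far: 2)
  step 5: ref 4 -> HIT, frames=[3,4] (faults so far: 2)
  step 6: ref 5 -> FAULT, evict 3, frames=[5,4] (faults so far: 3)
  step 7: ref 5 -> HIT, frames=[5,4] (faults so far: 3)
  step 8: ref 2 -> FAULT, evict 5, frames=[2,4] (faults so far: 4)
  step 9: ref 4 -> HIT, frames=[2,4] (faults so far: 4)
  step 10: ref 2 -> HIT, frames=[2,4] (faults so far: 4)
  step 11: ref 3 -> FAULT, evict 2, frames=[3,4] (faults so far: 5)
  step 12: ref 4 -> HIT, frames=[3,4] (faults so far: 5)
  step 13: ref 2 -> FAULT, evict 3, frames=[2,4] (faults so far: 6)
  step 14: ref 4 -> HIT, frames=[2,4] (faults so far: 6)
  step 15: ref 4 -> HIT, frames=[2,4] (faults so far: 6)
  Optimal total faults: 6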